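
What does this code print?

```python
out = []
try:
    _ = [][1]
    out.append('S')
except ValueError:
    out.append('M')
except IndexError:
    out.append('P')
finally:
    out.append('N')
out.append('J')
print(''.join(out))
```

Execution trace: 'P' (except IndexError) → 'N' (finally) → 'J' (after the try/except). Output: PNJ

Answer: PNJ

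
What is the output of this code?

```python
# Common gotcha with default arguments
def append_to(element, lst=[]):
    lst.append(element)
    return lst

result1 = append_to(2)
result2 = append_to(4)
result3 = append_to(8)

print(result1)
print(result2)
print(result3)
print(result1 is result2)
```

Key concept: mutable default argument gotcha.
Step by step:
`result1 = append_to(2)` → result1 = [2]
`result2 = append_to(4)` → result1 = [2, 4] (same object as result2); result2 = [2, 4] (same object as result1)
`result3 = append_to(8)` → result1 = [2, 4, 8] (same object as result2, result3); result2 = [2, 4, 8] (same object as result1, result3); result3 = [2, 4, 8] (same object as result1, result2)
`print(result1)` → prints [2, 4, 8]
`print(result2)` → prints [2, 4, 8]
`print(result3)` → prints [2, 4, 8]
`print(result1 is result2)` → prints True

Answer:
[2, 4, 8]
[2, 4, 8]
[2, 4, 8]
True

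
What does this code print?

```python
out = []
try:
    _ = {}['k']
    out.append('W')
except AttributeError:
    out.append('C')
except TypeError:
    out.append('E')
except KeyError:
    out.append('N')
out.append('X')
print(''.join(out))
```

Execution trace: 'N' (except KeyError) → 'X' (after the try/except). Output: NX

Answer: NX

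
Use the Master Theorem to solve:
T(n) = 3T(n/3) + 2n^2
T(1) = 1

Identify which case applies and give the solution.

a=3, b=3, f(n)=2n^2. log_3(3) = 1. Since c=2 > 1 and the regularity condition holds (3(n/3)^2 = (3/3^2)n^2 with 3/3^2 < 1), Case 3 applies: T(n) = Θ(f(n)) = O(n^2).

Answer: O(n^2) - Case 3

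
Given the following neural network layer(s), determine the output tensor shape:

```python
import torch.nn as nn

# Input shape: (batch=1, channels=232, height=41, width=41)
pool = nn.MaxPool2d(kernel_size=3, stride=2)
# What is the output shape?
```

Input: (1, 232, 41, 41) -> Output: (1, 232, 20, 20)

Answer: (1, 232, 20, 20)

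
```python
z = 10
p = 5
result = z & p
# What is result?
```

Trace:
`z = 10` → z = 10
`p = 5` → p = 5
`result = z & p` → result = 0
So result = 0

Answer: 0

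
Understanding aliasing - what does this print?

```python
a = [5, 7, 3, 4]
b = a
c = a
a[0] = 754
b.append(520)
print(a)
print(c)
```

Key concept: multiple aliases.
Step by step:
`a = [5, 7, 3, 4]` → a = [5, 7, 3, 4]
`b = a` → b = [5, 7, 3, 4] (same object as a)
`c = a` → c = [5, 7, 3, 4] (same object as a, b)
`a[0] = 754` → a = [754, 7, 3, 4] (same object as b, c); b = [754, 7, 3, 4] (same object as a, c); c = [754, 7, 3, 4] (same object as a, b)
`b.append(520)` → a = [754, 7, 3, 4, 520] (same object as b, c); b = [754, 7, 3, 4, 520] (same object as a, c); c = [754, 7, 3, 4, 520] (same object as a, b)
`print(a)` → prints [754, 7, 3, 4, 520]
`print(c)` → prints [754, 7, 3, 4, 520]

Answer:
[754, 7, 3, 4, 520]
[754, 7, 3, 4, 520]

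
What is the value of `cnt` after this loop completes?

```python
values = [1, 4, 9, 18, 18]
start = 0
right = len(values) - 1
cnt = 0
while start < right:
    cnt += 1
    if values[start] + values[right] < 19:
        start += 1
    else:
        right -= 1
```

Steps to find pair summing to 19
`cnt` takes the values: 0 → 1 → 2 → 3 → 4

Answer: 4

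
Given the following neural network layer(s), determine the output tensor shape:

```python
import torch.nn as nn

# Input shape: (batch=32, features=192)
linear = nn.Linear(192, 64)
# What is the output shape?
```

Input: (32, 192) -> Output: (32, 64)

Answer: (32, 64)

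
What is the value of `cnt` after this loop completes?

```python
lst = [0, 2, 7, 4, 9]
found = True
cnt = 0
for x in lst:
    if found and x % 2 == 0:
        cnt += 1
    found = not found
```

Count even values at even positions
`cnt` takes the values: 0 → 1

Answer: 1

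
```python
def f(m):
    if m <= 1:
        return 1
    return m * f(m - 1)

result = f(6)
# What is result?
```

f(6) = 6 * 5 * 4 * 3 * 2 * 1 = 720

Answer: 720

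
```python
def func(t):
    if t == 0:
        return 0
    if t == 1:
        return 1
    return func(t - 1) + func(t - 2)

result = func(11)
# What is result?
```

Build up from base cases: func(0)=0, func(1)=1, func(2)=1, func(3)=2, func(4)=3, func(5)=5, func(6)=8, ..., func(11)=89

Answer: 89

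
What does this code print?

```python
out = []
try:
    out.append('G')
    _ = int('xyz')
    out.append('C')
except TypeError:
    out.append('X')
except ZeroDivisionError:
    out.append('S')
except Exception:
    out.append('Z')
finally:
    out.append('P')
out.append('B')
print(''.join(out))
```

Execution trace: 'G' (try body) → 'Z' (except Exception) → 'P' (finally) → 'B' (after the try/except). Output: GZPB

Answer: GZPB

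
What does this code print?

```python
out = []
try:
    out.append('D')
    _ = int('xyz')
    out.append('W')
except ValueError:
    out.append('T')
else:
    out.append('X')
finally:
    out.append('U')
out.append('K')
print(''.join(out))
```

Execution trace: 'D' (try body) → 'T' (except ValueError) → 'U' (finally) → 'K' (after the try/except). Output: DTUK

Answer: DTUK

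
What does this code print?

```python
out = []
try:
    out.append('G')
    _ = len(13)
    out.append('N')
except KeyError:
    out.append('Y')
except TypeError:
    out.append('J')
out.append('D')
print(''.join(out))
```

Execution trace: 'G' (try body) → 'J' (except TypeError) → 'D' (after the try/except). Output: GJD

Answer: GJD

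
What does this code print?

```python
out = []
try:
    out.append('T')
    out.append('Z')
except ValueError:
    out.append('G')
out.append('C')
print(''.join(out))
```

Execution trace: 'T' (try body) → 'Z' (try body, no exception) → 'C' (after the try/except). Output: TZC

Answer: TZC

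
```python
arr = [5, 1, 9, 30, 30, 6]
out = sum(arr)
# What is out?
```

Trace:
`arr = [5, 1, 9, 30, 30, 6]` → arr = [5, 1, 9, 30, 30, 6]
`out = sum(arr)` → out = 81
So out = 81

Answer: 81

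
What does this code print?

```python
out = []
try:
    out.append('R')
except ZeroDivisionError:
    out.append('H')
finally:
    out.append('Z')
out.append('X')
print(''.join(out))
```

Execution trace: 'R' (try body, no exception) → 'Z' (finally) → 'X' (after the try/except). Output: RZX

Answer: RZX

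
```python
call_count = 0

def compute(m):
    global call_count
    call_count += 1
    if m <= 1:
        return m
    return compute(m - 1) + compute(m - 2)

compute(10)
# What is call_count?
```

Calls(m) = 1 + Calls(m-1) + Calls(m-2); Calls(0)=Calls(1)=1. For m=10 this gives 177.

Answer: 177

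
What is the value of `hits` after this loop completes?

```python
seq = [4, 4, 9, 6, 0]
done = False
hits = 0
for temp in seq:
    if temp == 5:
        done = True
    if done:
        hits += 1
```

Count elements after first 5 in [4, 4, 9, 6, 0]
`hits` takes the values: 0

Answer: 0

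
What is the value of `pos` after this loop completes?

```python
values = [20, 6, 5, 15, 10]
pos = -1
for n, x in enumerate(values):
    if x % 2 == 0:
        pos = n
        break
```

First even number index in [20, 6, 5, 15, 10]
`pos` takes the values: -1 → 0

Answer: 0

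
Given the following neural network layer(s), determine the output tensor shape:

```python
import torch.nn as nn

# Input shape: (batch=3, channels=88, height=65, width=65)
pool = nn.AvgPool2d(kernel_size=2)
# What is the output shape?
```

Input: (3, 88, 65, 65) -> Output: (3, 88, 32, 32)

Answer: (3, 88, 32, 32)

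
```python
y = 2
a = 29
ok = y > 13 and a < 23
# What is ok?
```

Trace:
`y = 2` → y = 2
`a = 29` → a = 29
`ok = y > 13 and a < 23` → ok = False
So ok = False

Answer: False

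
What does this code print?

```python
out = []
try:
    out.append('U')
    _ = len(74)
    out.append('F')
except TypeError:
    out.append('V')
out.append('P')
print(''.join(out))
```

Execution trace: 'U' (try body) → 'V' (except TypeError) → 'P' (after the try/except). Output: UVP

Answer: UVP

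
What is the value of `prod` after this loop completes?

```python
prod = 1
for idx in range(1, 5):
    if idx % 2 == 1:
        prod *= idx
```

Product of odd numbers 1 to 4
`prod` takes the values: 1 → 3

Answer: 3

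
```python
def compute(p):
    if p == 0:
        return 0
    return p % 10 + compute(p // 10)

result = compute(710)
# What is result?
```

Sum of digits of 710: 0 + 1 + 7 = 8

Answer: 8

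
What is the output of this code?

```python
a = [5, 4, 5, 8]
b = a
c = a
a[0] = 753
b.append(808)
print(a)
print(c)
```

Key concept: multiple aliases.
Step by step:
`a = [5, 4, 5, 8]` → a = [5, 4, 5, 8]
`b = a` → b = [5, 4, 5, 8] (same object as a)
`c = a` → c = [5, 4, 5, 8] (same object as a, b)
`a[0] = 753` → a = [753, 4, 5, 8] (same object as b, c); b = [753, 4, 5, 8] (same object as a, c); c = [753, 4, 5, 8] (same object as a, b)
`b.append(808)` → a = [753, 4, 5, 8, 808] (same object as b, c); b = [753, 4, 5, 8, 808] (same object as a, c); c = [753, 4, 5, 8, 808] (same object as a, b)
`print(a)` → prints [753, 4, 5, 8, 808]
`print(c)` → prints [753, 4, 5, 8, 808]

Answer:
[753, 4, 5, 8, 808]
[753, 4, 5, 8, 808]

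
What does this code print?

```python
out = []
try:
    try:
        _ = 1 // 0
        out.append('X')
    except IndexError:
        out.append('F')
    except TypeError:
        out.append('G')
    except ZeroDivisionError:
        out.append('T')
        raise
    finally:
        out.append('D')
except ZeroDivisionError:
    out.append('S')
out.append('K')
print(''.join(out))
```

Execution trace: 'T' (inner except ZeroDivisionError) → 'D' (inner finally) → 'S' (outer except ZeroDivisionError) → 'K' (after the try/except). Output: TDSK

Answer: TDSK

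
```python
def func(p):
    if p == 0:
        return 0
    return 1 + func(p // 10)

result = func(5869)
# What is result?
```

Count of digits of 5869: 4

Answer: 4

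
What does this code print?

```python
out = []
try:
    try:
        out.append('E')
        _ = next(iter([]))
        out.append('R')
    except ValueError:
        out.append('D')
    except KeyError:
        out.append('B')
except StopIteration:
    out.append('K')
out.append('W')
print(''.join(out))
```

Execution trace: 'E' (inner try body) → 'K' (outer except StopIteration) → 'W' (after the try/except). Output: EKW

Answer: EKW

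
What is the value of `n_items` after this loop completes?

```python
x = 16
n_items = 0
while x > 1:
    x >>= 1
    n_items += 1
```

Count right shifts until 1
`n_items` takes the values: 0 → 1 → 2 → 3 → 4

Answer: 4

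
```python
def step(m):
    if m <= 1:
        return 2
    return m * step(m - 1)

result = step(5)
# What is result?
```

step(5) = 5 * 4 * 3 * 2 * 2 = 240

Answer: 240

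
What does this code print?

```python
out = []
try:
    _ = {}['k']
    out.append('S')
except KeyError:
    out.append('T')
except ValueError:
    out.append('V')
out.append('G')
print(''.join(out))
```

Execution trace: 'T' (except KeyError) → 'G' (after the try/except). Output: TG

Answer: TG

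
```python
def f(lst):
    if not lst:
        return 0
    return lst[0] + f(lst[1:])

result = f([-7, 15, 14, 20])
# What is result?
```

(-7) + 15 + 14 + 20 + 0 = 42

Answer: 42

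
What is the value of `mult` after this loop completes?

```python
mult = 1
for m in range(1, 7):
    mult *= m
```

6! = 720
`mult` takes the values: 1 → 2 → 6 → 24 → 120 → 720

Answer: 720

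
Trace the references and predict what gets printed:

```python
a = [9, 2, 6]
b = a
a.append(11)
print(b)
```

Key concept: basic list aliasing.
Step by step:
`a = [9, 2, 6]` → a = [9, 2, 6]
`b = a` → b = [9, 2, 6] (same object as a)
`a.append(11)` → a = [9, 2, 6, 11] (same object as b); b = [9, 2, 6, 11] (same object as a)
`print(b)` → prints [9, 2, 6, 11]

Answer: [9, 2, 6, 11]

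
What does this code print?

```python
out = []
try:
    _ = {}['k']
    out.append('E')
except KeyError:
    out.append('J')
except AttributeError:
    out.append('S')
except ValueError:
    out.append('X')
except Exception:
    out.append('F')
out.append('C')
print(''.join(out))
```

Execution trace: 'J' (except KeyError) → 'C' (after the try/except). Output: JC

Answer: JC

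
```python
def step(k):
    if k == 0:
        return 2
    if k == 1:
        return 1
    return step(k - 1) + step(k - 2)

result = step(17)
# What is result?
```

Build up from base cases: step(0)=2, step(1)=1, step(2)=3, step(3)=4, step(4)=7, step(5)=11, step(6)=18, ..., step(17)=3571

Answer: 3571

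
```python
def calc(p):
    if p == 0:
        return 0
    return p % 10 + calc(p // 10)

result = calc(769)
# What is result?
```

Sum of digits of 769: 9 + 6 + 7 = 22

Answer: 22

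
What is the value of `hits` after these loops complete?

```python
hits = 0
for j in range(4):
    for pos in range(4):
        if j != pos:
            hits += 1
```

4² - 4 (exclude diagonal)
`hits` takes the values: 0 → 1 → 2 → 3 → 4 → 5 → 6 → 7 → 8 → 9 → 10 → 11 → 12

Answer: 12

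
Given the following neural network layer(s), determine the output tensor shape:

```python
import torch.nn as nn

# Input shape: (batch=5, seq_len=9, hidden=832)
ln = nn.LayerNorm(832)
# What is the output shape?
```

Input: (5, 9, 832) -> Output: (5, 9, 832)

Answer: (5, 9, 832)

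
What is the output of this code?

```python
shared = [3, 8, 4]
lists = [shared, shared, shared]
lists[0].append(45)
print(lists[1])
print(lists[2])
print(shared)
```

Key concept: list of same reference.
Step by step:
`shared = [3, 8, 4]` → shared = [3, 8, 4]
`lists = [shared, shared, shared]` → lists = [[3, 8, 4], [3, 8, 4], [3, 8, 4]]
`lists[0].append(45)` → shared = [3, 8, 4, 45]; lists = [[3, 8, 4, 45], [3, 8, 4, 45], [3, 8, 4, 45]]
`print(lists[1])` → prints [3, 8, 4, 45]
`print(lists[2])` → prints [3, 8, 4, 45]
`print(shared)` → prints [3, 8, 4, 45]

Answer:
[3, 8, 4, 45]
[3, 8, 4, 45]
[3, 8, 4, 45]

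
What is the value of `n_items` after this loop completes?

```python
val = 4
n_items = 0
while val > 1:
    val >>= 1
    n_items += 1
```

Count right shifts until 1
`n_items` takes the values: 0 → 1 → 2

Answer: 2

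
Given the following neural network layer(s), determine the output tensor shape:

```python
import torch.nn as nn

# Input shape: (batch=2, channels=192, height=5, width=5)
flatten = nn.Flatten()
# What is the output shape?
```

Input: (2, 192, 5, 5) -> Output: (2, 4800)

Answer: (2, 4800)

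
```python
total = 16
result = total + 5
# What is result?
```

Trace:
`total = 16` → total = 16
`result = total + 5` → result = 21
So result = 21

Answer: 21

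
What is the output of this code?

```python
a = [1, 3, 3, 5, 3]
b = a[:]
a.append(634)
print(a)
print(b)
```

Key concept: slice [:] creates copy.
Step by step:
`a = [1, 3, 3, 5, 3]` → a = [1, 3, 3, 5, 3]
`b = a[:]` → b = [1, 3, 3, 5, 3]
`a.append(634)` → a = [1, 3, 3, 5, 3, 634]
`print(a)` → prints [1, 3, 3, 5, 3, 634]
`print(b)` → prints [1, 3, 3, 5, 3]

Answer:
[1, 3, 3, 5, 3, 634]
[1, 3, 3, 5, 3]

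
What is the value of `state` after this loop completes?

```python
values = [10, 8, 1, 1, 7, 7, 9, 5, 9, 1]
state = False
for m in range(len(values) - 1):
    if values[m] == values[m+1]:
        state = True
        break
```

Check consecutive duplicates in [10, 8, 1, 1, 7, 7, 9, 5, 9, 1]
`state` takes the values: False → True

Answer: True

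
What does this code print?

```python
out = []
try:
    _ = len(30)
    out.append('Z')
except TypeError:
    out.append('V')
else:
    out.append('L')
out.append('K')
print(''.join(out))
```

Execution trace: 'V' (except TypeError) → 'K' (after the try/except). Output: VK

Answer: VK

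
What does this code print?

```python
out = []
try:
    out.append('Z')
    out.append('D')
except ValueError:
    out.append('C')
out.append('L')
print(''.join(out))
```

Execution trace: 'Z' (try body) → 'D' (try body, no exception) → 'L' (after the try/except). Output: ZDL

Answer: ZDL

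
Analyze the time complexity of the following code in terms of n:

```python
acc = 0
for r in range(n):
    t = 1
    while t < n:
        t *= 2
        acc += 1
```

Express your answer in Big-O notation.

Each loop level contributes: n × log n. Multiplying the contributions gives O(n log n).

Answer: O(n log n)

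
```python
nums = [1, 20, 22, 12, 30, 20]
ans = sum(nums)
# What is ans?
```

Trace:
`nums = [1, 20, 22, 12, 30, 20]` → nums = [1, 20, 22, 12, 30, 20]
`ans = sum(nums)` → ans = 105
So ans = 105

Answer: 105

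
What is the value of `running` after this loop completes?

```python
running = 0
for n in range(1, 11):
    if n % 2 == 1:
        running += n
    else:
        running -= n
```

Add odd, subtract even
`running` takes the values: 0 → 1 → -1 → 2 → -2 → 3 → -3 → 4 → -4 → 5 → -5

Answer: -5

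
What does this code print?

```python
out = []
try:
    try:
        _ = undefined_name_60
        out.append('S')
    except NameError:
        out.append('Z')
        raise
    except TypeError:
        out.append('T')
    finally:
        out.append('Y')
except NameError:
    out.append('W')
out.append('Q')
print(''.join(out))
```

Execution trace: 'Z' (inner except NameError) → 'Y' (inner finally) → 'W' (outer except NameError) → 'Q' (after the try/except). Output: ZYWQ

Answer: ZYWQ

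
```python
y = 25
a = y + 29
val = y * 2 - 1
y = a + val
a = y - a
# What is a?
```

Trace:
`y = 25` → y = 25
`a = y + 29` → a = 54
`val = y * 2 - 1` → val = 49
`y = a + val` → y = 103
`a = y - a` → a = 49
So a = 49

Answer: 49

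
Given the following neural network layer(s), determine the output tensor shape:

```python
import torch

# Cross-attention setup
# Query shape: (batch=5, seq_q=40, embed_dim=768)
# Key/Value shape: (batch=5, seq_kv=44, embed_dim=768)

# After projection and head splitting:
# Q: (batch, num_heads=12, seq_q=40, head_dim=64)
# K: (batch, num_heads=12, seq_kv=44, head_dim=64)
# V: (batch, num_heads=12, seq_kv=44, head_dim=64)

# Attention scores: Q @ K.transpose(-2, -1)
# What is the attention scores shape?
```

Input: (5, 40, 768) -> Output: (5, 12, 40, 44)

Answer: (5, 12, 40, 44)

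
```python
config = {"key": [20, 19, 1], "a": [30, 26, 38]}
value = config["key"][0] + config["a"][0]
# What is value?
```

Trace:
`config = {"key": [20, 19, 1], "a": [30, 26, 38]}` → config = {'key': [20, 19, 1], 'a': [30, 26, 38]}
`value = config["key"][0] + config["a"][0]` → value = 50
So value = 50

Answer: 50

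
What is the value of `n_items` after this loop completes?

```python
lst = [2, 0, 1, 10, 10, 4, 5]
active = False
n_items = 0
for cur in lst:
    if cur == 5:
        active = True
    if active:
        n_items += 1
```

Count elements after first 5 in [2, 0, 1, 10, 10, 4, 5]
`n_items` takes the values: 0 → 1

Answer: 1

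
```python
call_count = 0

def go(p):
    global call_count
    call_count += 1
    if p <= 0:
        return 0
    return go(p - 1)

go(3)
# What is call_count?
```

Linear recursion stepping by 1: 4 calls from p=3 down to ≤0.

Answer: 4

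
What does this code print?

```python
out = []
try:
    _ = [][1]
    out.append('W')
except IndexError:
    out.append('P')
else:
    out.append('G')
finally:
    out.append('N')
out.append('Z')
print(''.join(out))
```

Execution trace: 'P' (except IndexError) → 'N' (finally) → 'Z' (after the try/except). Output: PNZ

Answer: PNZ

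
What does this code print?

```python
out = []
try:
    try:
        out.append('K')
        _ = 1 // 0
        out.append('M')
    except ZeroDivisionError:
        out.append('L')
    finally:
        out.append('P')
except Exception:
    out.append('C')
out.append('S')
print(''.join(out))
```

Execution trace: 'K' (inner try body) → 'L' (inner except ZeroDivisionError) → 'P' (inner finally) → 'S' (after the try/except). Output: KLPS

Answer: KLPS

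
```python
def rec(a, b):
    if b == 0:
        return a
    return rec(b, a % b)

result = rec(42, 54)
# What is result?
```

rec(42, 54) -> rec(54, 42) -> rec(42, 12) -> rec(12, 6) -> rec(6, 0) -> 6

Answer: 6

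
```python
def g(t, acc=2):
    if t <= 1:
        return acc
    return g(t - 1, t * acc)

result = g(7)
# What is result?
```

Accumulator trace (n, acc): (7, 2) -> (6, 14) -> (5, 84) -> (4, 420) -> (3, 1680) -> (2, 5040) -> (1, 10080) -> return 10080

Answer: 10080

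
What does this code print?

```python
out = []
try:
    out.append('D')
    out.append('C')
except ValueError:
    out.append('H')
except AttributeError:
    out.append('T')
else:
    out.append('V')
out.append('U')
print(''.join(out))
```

Execution trace: 'D' (try body) → 'C' (try body, no exception) → 'V' (else) → 'U' (after the try/except). Output: DCVU

Answer: DCVU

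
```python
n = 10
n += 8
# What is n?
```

Trace:
`n = 10` → n = 10
`n += 8` → n = 18
So n = 18

Answer: 18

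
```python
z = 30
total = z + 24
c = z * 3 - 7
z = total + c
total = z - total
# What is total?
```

Trace:
`z = 30` → z = 30
`total = z + 24` → total = 54
`c = z * 3 - 7` → c = 83
`z = total + c` → z = 137
`total = z - total` → total = 83
So total = 83

Answer: 83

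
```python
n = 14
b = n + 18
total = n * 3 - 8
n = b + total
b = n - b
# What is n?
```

Trace:
`n = 14` → n = 14
`b = n + 18` → b = 32
`total = n * 3 - 8` → total = 34
`n = b + total` → n = 66
`b = n - b` → b = 34
So n = 66

Answer: 66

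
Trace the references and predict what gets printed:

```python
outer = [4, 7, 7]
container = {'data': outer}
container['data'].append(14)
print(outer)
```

Key concept: dict holds reference to list.
Step by step:
`outer = [4, 7, 7]` → outer = [4, 7, 7]
`container = {'data': outer}` → container = {'data': [4, 7, 7]}
`container['data'].append(14)` → outer = [4, 7, 7, 14]; container = {'data': [4, 7, 7, 14]}
`print(outer)` → prints [4, 7, 7, 14]

Answer: [4, 7, 7, 14]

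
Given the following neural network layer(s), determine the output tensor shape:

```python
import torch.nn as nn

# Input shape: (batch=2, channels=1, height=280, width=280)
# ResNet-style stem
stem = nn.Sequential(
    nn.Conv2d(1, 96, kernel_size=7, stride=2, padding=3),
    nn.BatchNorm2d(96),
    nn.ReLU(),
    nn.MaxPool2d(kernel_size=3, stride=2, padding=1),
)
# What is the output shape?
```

Input: (2, 1, 280, 280) -> after Conv2d 7x7 stride=2: (2, 96, 140, 140) -> Output: (2, 96, 70, 70)

Answer: (2, 96, 70, 70)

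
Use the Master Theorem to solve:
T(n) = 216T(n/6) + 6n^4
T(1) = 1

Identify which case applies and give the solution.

a=216, b=6, f(n)=6n^4. log_6(216) = 3. Since c=4 > 3 and the regularity condition holds (216(n/6)^4 = (216/6^4)n^4 with 216/6^4 < 1), Case 3 applies: T(n) = Θ(f(n)) = O(n^4).

Answer: O(n^4) - Case 3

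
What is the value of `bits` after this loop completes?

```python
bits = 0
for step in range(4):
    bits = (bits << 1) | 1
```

Build 4 consecutive 1-bits: 0b1111
`bits` takes the values: 0 → 1 → 3 → 7 → 15

Answer: 15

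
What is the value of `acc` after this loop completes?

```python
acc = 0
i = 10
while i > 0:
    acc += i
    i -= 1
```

Sum 10 down to 1
`acc` takes the values: 0 → 10 → 19 → 27 → 34 → 40 → 45 → 49 → 52 → 54 → 55

Answer: 55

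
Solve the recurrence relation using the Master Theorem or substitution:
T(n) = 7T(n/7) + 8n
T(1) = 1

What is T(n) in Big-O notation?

By Master Theorem: a=7, b=7, f(n)=8n. Since log_7(7) = 1 and f(n) = Θ(n^1), Case 2 applies. T(n) = O(n log n).

Answer: O(n log n)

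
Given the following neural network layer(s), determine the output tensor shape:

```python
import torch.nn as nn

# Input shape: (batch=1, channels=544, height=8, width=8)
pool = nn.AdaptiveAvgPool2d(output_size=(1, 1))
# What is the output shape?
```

Input: (1, 544, 8, 8) -> Output: (1, 544, 1, 1)

Answer: (1, 544, 1, 1)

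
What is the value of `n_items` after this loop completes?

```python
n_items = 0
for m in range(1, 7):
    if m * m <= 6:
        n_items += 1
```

Count numbers where m² ≤ 6
`n_items` takes the values: 0 → 1 → 2

Answer: 2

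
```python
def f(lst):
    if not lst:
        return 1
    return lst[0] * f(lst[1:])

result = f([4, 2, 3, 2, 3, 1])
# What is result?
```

Product over [4, 2, 3, 2, 3, 1] = 4 * 2 * 3 * 2 * 3 * 1 = 144

Answer: 144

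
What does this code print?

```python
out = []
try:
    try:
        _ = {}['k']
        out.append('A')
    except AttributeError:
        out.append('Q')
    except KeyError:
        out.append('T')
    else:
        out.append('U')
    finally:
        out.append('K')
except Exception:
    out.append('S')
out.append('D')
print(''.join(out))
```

Execution trace: 'T' (inner except KeyError) → 'K' (inner finally) → 'D' (after the try/except). Output: TKD

Answer: TKD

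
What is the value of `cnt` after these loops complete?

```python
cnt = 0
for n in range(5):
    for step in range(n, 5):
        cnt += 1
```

Upper triangle: 5 + 4 + ... + 1
`cnt` takes the values: 0 → 1 → 2 → 3 → 4 → 5 → 6 → 7 → 8 → 9 → 10 → 11 → 12 → 13 → 14 → 15

Answer: 15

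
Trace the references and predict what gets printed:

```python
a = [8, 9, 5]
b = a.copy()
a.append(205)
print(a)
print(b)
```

Key concept: list.copy() creates independent copy.
Step by step:
`a = [8, 9, 5]` → a = [8, 9, 5]
`b = a.copy()` → b = [8, 9, 5]
`a.append(205)` → a = [8, 9, 5, 205]
`print(a)` → prints [8, 9, 5, 205]
`print(b)` → prints [8, 9, 5]

Answer:
[8, 9, 5, 205]
[8, 9, 5]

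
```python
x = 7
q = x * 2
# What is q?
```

Trace:
`x = 7` → x = 7
`q = x * 2` → q = 14
So q = 14

Answer: 14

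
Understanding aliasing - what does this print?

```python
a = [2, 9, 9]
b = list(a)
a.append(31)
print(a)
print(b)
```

Key concept: list() constructor creates copy.
Step by step:
`a = [2, 9, 9]` → a = [2, 9, 9]
`b = list(a)` → b = [2, 9, 9]
`a.append(31)` → a = [2, 9, 9, 31]
`print(a)` → prints [2, 9, 9, 31]
`print(b)` → prints [2, 9, 9]

Answer:
[2, 9, 9, 31]
[2, 9, 9]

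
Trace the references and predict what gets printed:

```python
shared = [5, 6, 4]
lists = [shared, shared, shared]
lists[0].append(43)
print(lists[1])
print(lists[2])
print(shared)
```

Key concept: list of same reference.
Step by step:
`shared = [5, 6, 4]` → shared = [5, 6, 4]
`lists = [shared, shared, shared]` → lists = [[5, 6, 4], [5, 6, 4], [5, 6, 4]]
`lists[0].append(43)` → shared = [5, 6, 4, 43]; lists = [[5, 6, 4, 43], [5, 6, 4, 43], [5, 6, 4, 43]]
`print(lists[1])` → prints [5, 6, 4, 43]
`print(lists[2])` → prints [5, 6, 4, 43]
`print(shared)` → prints [5, 6, 4, 43]

Answer:
[5, 6, 4, 43]
[5, 6, 4, 43]
[5, 6, 4, 43]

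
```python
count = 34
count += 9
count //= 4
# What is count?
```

Trace:
`count = 34` → count = 34
`count += 9` → count = 43
`count //= 4` → count = 10
So count = 10

Answer: 10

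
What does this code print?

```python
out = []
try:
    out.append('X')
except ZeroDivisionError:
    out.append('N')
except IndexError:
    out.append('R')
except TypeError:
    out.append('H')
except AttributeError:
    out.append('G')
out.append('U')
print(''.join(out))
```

Execution trace: 'X' (try body, no exception) → 'U' (after the try/except). Output: XU

Answer: XU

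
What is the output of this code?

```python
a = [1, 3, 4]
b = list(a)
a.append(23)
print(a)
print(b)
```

Key concept: list() constructor creates copy.
Step by step:
`a = [1, 3, 4]` → a = [1, 3, 4]
`b = list(a)` → b = [1, 3, 4]
`a.append(23)` → a = [1, 3, 4, 23]
`print(a)` → prints [1, 3, 4, 23]
`print(b)` → prints [1, 3, 4]

Answer:
[1, 3, 4, 23]
[1, 3, 4]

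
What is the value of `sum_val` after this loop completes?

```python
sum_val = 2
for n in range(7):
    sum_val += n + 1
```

Start at 2, add 1 to 7 = 30
`sum_val` takes the values: 2 → 3 → 5 → 8 → 12 → 17 → 23 → 30

Answer: 30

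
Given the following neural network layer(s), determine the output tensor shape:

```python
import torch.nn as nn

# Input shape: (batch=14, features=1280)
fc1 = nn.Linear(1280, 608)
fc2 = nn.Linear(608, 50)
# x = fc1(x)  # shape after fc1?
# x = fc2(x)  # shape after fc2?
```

Input: (14, 1280) -> after fc1: (14, 608) -> Output: (14, 50)

Answer: (14, 50)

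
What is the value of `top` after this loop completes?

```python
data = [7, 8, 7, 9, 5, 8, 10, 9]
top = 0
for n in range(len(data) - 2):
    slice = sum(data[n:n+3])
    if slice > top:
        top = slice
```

Max sum of 3-element window in [7, 8, 7, 9, 5, 8, 10, 9]
`top` takes the values: 0 → 22 → 24 → 27

Answer: 27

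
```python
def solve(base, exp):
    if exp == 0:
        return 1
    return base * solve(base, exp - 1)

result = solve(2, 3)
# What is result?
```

solve(2, 3) = 2 * 2 * 2 = 8

Answer: 8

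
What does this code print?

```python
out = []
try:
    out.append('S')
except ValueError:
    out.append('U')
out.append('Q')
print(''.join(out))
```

Execution trace: 'S' (try body, no exception) → 'Q' (after the try/except). Output: SQ

Answer: SQ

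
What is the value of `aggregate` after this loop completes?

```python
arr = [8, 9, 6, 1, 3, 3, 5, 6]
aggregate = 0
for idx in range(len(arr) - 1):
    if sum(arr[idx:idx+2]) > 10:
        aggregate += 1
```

Count windows with sum > 10
`aggregate` takes the values: 0 → 1 → 2 → 3

Answer: 3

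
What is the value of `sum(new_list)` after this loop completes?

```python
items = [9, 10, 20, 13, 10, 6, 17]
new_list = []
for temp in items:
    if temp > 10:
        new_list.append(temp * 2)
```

Sum of doubled values > 10
`new_list` takes the values: [] → [40] → [40, 26] → [40, 26, 34]
So `sum(new_list)` = 100

Answer: 100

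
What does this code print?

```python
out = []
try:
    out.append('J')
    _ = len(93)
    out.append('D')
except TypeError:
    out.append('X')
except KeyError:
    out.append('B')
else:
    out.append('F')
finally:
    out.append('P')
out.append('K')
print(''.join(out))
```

Execution trace: 'J' (try body) → 'X' (except TypeError) → 'P' (finally) → 'K' (after the try/except). Output: JXPK

Answer: JXPK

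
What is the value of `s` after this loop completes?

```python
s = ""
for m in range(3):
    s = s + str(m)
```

Concatenate digits 0 to 2
`s` takes the values: "" → "0" → "01" → "012"

Answer: "012"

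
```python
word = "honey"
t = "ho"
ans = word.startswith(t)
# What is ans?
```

Trace:
`word = "honey"` → word = 'honey'
`t = "ho"` → t = 'ho'
`ans = word.startswith(t)` → ans = True
So ans = True

Answer: True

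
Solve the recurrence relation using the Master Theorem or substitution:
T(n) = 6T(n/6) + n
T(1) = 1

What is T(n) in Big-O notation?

By Master Theorem: a=6, b=6, f(n)=n. Since log_6(6) = 1 and f(n) = Θ(n^1), Case 2 applies. T(n) = O(n log n).

Answer: O(n log n)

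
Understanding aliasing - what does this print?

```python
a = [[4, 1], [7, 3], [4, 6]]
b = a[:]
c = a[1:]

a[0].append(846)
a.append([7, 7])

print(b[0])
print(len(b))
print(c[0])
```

Key concept: slice with nested mutation.
Step by step:
`a = [[4, 1], [7, 3], [4, 6]]` → a = [[4, 1], [7, 3], [4, 6]]
`b = a[:]` → b = [[4, 1], [7, 3], [4, 6]]
`c = a[1:]` → c = [[7, 3], [4, 6]]
`a[0].append(846)` → a = [[4, 1, 846], [7, 3], [4, 6]]; b = [[4, 1, 846], [7, 3], [4, 6]]
`a.append([7, 7])` → a = [[4, 1, 846], [7, 3], [4, 6], [7, 7]]
`print(b[0])` → prints [4, 1, 846]
`print(len(b))` → prints 3
`print(c[0])` → prints [7, 3]

Answer:
[4, 1, 846]
3
[7, 3]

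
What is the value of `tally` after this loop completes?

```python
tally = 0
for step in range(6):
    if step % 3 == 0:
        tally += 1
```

Count numbers divisible by 3 in range(6)
`tally` takes the values: 0 → 1 → 2

Answer: 2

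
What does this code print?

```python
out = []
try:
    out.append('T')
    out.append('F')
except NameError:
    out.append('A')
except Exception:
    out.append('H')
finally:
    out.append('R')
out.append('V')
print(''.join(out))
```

Execution trace: 'T' (try body) → 'F' (try body, no exception) → 'R' (finally) → 'V' (after the try/except). Output: TFRV

Answer: TFRV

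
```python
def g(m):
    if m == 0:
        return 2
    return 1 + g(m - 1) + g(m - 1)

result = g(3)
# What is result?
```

g(m) = 1 + 2·g(m-1), g(0)=2. Closed form: (2+1)·2^3 - 1 = 23.

Answer: 23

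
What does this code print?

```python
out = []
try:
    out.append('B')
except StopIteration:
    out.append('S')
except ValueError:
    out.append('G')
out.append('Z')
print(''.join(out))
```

Execution trace: 'B' (try body, no exception) → 'Z' (after the try/except). Output: BZ

Answer: BZ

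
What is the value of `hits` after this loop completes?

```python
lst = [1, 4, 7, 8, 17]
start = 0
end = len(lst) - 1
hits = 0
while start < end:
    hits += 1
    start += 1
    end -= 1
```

Iterations until pointers meet (list length 5)
`hits` takes the values: 0 → 1 → 2

Answer: 2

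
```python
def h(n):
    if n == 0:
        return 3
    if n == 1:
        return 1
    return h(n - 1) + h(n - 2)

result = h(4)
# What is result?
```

Build up from base cases: h(0)=3, h(1)=1, h(2)=4, h(3)=5, h(4)=9

Answer: 9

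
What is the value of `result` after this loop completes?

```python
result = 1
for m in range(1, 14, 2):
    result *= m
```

Product of 1, 3, 5, ... up to 13
`result` takes the values: 1 → 3 → 15 → 105 → 945 → 10395 → 135135

Answer: 135135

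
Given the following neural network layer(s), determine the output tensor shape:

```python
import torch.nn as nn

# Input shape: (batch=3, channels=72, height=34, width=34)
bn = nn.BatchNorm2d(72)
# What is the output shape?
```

Input: (3, 72, 34, 34) -> Output: (3, 72, 34, 34)

Answer: (3, 72, 34, 34)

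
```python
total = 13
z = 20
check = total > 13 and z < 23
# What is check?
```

Trace:
`total = 13` → total = 13
`z = 20` → z = 20
`check = total > 13 and z < 23` → check = False
So check = False

Answer: False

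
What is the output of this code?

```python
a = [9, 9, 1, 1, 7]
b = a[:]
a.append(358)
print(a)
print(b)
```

Key concept: slice [:] creates copy.
Step by step:
`a = [9, 9, 1, 1, 7]` → a = [9, 9, 1, 1, 7]
`b = a[:]` → b = [9, 9, 1, 1, 7]
`a.append(358)` → a = [9, 9, 1, 1, 7, 358]
`print(a)` → prints [9, 9, 1, 1, 7, 358]
`print(b)` → prints [9, 9, 1, 1, 7]

Answer:
[9, 9, 1, 1, 7, 358]
[9, 9, 1, 1, 7]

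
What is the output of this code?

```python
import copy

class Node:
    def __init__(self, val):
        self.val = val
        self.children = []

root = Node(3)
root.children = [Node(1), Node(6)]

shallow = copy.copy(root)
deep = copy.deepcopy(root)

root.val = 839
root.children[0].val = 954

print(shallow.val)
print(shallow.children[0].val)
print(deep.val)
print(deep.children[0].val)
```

Key concept: deep copy with custom objects.
Step by step:
`root = Node(3)` → root = Node(val=3, children=[])
`root.children = [Node(1), Node(6)]` → root = Node(val=3, children=[Node(val=1, children=[]), Node(val=6, children=[])])
`shallow = copy.copy(root)` → shallow = Node(val=3, children=[Node(val=1, children=[]), Node(val=6, children=[])])
`deep = copy.deepcopy(root)` → deep = Node(val=3, children=[Node(val=1, children=[]), Node(val=6, children=[])])
`root.val = 839` → root = Node(val=839, children=[Node(val=1, children=[]), Node(val=6, children=[])])
`root.children[0].val = 954` → root = Node(val=839, children=[Node(val=954, children=[]), Node(val=6, children=[])]); shallow = Node(val=3, children=[Node(val=954, children=[]), Node(val=6, children=[])])
`print(shallow.val)` → prints 3
`print(shallow.children[0].val)` → prints 954
`print(deep.val)` → prints 3
`print(deep.children[0].val)` → prints 1

Answer:
3
954
3
1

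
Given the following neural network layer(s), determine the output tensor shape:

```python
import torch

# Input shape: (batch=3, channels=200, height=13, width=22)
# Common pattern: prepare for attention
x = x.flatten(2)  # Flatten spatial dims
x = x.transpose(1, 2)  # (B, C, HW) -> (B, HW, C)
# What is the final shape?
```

Input: (3, 200, 13, 22) -> after flatten(2): (3, 200, 286) -> Output: (3, 286, 200)

Answer: (3, 286, 200)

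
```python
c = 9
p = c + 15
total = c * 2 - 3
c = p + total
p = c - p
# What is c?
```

Trace:
`c = 9` → c = 9
`p = c + 15` → p = 24
`total = c * 2 - 3` → total = 15
`c = p + total` → c = 39
`p = c - p` → p = 15
So c = 39

Answer: 39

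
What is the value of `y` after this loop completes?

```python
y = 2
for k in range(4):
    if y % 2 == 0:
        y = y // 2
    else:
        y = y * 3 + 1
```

Collatz-style transformation from 2
`y` takes the values: 2 → 1 → 4 → 2 → 1

Answer: 1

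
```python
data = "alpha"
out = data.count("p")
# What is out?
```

Trace:
`data = "alpha"` → data = 'alpha'
`out = data.count("p")` → out = 1
So out = 1

Answer: 1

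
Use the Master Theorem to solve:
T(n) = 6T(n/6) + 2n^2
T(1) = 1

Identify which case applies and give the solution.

a=6, b=6, f(n)=2n^2. log_6(6) = 1. Since c=2 > 1 and the regularity condition holds (6(n/6)^2 = (6/6^2)n^2 with 6/6^2 < 1), Case 3 applies: T(n) = Θ(f(n)) = O(n^2).

Answer: O(n^2) - Case 3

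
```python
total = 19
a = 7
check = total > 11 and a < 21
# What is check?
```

Trace:
`total = 19` → total = 19
`a = 7` → a = 7
`check = total > 11 and a < 21` → check = True
So check = True

Answer: True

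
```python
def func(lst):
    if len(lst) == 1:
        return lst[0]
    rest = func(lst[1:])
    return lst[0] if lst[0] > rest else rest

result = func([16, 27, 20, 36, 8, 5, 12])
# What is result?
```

Recursive max over [16, 27, 20, 36, 8, 5, 12] = 36

Answer: 36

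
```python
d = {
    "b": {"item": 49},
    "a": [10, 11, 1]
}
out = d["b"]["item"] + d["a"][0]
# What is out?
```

Trace:
`d = { ...` → d = {'b': {'item': 49}, 'a': [10, 11, 1]}
`out = d["b"]["item"] + d["a"][0]` → out = 59
So out = 59

Answer: 59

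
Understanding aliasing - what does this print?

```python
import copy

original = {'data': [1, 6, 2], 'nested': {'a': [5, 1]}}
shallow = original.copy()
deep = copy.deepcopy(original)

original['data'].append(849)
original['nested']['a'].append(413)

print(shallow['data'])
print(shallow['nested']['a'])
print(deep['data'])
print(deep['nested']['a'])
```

Key concept: comparing shallow vs deep copy.
Step by step:
`original = {'data': [1, 6, 2], 'nested': {'a': [5, 1]}}` → original = {'data': [1, 6, 2], 'nested': {'a': [5, 1]}}
`shallow = original.copy()` → shallow = {'data': [1, 6, 2], 'nested': {'a': [5, 1]}}
`deep = copy.deepcopy(original)` → deep = {'data': [1, 6, 2], 'nested': {'a': [5, 1]}}
`original['data'].append(849)` → original = {'data': [1, 6, 2, 849], 'nested': {'a': [5, 1]}}; shallow = {'data': [1, 6, 2, 849], 'nested': {'a': [5, 1]}}
`original['nested']['a'].append(413)` → original = {'data': [1, 6, 2, 849], 'nested': {'a': [5, 1, 413]}}; shallow = {'data': [1, 6, 2, 849], 'nested': {'a': [5, 1, 413]}}
`print(shallow['data'])` → prints [1, 6, 2, 849]
`print(shallow['nested']['a'])` → prints [5, 1, 413]
`print(deep['data'])` → prints [1, 6, 2]
`print(deep['nested']['a'])` → prints [5, 1]

Answer:
[1, 6, 2, 849]
[5, 1, 413]
[1, 6, 2]
[5, 1]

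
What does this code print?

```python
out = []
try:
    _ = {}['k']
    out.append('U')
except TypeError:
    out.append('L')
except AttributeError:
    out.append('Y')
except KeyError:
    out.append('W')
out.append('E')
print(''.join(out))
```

Execution trace: 'W' (except KeyError) → 'E' (after the try/except). Output: WE

Answer: WE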